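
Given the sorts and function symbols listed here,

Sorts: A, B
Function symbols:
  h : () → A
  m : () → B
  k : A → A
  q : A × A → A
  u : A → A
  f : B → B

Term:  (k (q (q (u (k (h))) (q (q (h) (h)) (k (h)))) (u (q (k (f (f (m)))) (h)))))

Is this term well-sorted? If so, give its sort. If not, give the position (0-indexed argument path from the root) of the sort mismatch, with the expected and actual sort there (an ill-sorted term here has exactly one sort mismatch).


ill-sorted at position [0, 1, 0, 0, 0]: expected A, got B

          (h) : A
        (k (h)) : A
      (u (k (h))) : A
          (h) : A
          (h) : A
        (q (h) (h)) : A
          (h) : A
        (k (h)) : A
      (q (q (h) (h)) (k (h))) : A
    (q (u (k (h))) (q (q (h) (h)) (k (h)))) : A
              (m) : B
            (f (m)) : B
          (f (f (m))) : B
        (k (f (f (m)))) : ✗ arg 0 at [0, 1, 0, 0, 0] has sort B, expected A
        (h) : A


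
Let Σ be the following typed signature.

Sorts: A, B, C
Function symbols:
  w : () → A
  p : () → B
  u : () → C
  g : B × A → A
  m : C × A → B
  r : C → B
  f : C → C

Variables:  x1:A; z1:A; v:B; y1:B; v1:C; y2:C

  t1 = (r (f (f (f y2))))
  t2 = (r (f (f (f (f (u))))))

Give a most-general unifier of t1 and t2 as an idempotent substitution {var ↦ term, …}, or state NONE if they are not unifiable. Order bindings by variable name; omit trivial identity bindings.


{y2 ↦ (f (u))}


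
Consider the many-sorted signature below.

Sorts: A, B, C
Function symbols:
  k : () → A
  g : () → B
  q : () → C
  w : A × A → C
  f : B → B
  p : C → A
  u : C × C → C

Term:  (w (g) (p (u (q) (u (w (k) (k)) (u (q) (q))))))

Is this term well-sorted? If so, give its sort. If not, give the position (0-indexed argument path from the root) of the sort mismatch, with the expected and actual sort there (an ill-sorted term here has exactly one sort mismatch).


  (g) : B
      (q) : C
          (k) : A
          (k) : A
        (w (k) (k)) : C
          (q) : C
          (q) : C
        (u (q) (q)) : C
      (u (w (k) (k)) (u (q) (q))) : C
    (u (q) (u (w (k) (k)) (u (q) (q)))) : C
  (p (u (q) (u (w (k) (k)) (u (q) (q))))) : A
(w (g) (p (u (q) (u (w (k) (k)) (u (q) (q)))))) : ✗ arg 0 at [0] has sort B, expected A

ill-sorted at position [0]: expected A, got B


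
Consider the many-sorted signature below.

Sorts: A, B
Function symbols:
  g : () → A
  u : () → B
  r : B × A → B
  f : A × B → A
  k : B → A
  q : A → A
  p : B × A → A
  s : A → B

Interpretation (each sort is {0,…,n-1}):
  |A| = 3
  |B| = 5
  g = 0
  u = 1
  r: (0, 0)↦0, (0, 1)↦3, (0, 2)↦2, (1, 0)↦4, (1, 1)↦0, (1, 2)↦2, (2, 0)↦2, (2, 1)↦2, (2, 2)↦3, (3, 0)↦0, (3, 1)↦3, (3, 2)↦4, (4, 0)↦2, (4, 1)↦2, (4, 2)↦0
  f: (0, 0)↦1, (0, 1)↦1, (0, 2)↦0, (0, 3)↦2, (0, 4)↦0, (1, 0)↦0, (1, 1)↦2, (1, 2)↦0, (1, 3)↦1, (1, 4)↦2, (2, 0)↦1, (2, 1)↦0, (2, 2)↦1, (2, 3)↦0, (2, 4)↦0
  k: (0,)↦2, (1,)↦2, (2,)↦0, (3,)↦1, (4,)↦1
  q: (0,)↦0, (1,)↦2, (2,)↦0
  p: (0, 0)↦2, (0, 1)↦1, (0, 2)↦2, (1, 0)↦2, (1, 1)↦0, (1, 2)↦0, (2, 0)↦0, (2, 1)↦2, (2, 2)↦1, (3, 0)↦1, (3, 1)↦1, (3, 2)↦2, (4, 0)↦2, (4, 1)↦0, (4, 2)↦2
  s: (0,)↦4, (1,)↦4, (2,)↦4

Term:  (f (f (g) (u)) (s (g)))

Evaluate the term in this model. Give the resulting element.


value = 2

  g = 0
  u = 1
  (f (g) (u)) = f(0, 1) = 1
  g = 0
  (s (g)) = s(0,) = 4
  (f (f (g) (u)) (s (g))) = f(1, 4) = 2


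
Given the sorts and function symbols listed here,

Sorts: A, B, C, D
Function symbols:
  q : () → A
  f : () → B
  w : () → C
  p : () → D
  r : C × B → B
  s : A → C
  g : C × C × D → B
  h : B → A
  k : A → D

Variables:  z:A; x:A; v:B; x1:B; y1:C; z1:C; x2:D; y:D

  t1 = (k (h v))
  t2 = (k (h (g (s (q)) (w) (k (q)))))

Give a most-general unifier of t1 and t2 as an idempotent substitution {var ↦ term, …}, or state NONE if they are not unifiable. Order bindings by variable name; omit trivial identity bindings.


{v ↦ (g (s (q)) (w) (k (q)))}


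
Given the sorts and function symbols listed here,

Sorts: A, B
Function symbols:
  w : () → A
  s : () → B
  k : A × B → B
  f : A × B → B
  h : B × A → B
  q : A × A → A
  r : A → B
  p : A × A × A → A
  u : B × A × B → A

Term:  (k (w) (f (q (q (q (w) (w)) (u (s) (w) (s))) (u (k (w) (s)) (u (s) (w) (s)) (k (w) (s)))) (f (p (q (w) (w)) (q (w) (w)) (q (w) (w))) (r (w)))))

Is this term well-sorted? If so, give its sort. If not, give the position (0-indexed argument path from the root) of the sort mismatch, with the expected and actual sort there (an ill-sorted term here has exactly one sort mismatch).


  (w) : A
          (w) : A
          (w) : A
        (q (w) (w)) : A
          (s) : B
          (w) : A
          (s) : B
        (u (s) (w) (s)) : A
      (q (q (w) (w)) (u (s) (w) (s))) : A
          (w) : A
          (s) : B
        (k (w) (s)) : B
          (s) : B
          (w) : A
          (s) : B
        (u (s) (w) (s)) : A
          (w) : A
          (s) : B
        (k (w) (s)) : B
      (u (k (w) (s)) (u (s) (w) (s)) (k (w) (s))) : A
    (q (q (q (w) (w)) (u (s) (w) (s))) (u (k (w) (s)) (u (s) (w) (s)) (k (w) (s)))) : A
          (w) : A
          (w) : A
        (q (w) (w)) : A
          (w) : A
          (w) : A
        (q (w) (w)) : A
          (w) : A
          (w) : A
        (q (w) (w)) : A
      (p (q (w) (w)) (q (w) (w)) (q (w) (w))) : A
        (w) : A
      (r (w)) : B
    (f (p (q (w) (w)) (q (w) (w)) (q (w) (w))) (r (w))) : B
  (f (q (q (q (w) (w)) (u (s) (w) (s))) (u (k (w) (s)) (u (s) (w) (s)) (k (w) (s)))) (f (p (q (w) (w)) (q (w) (w)) (q (w) (w))) (r (w)))) : B
(k (w) (f (q (q (q (w) (w)) (u (s) (w) (s))) (u (k (w) (s)) (u (s) (w) (s)) (k (w) (s)))) (f (p (q (w) (w)) (q (w) (w)) (q (w) (w))) (r (w))))) : B

well-sorted; sort = B


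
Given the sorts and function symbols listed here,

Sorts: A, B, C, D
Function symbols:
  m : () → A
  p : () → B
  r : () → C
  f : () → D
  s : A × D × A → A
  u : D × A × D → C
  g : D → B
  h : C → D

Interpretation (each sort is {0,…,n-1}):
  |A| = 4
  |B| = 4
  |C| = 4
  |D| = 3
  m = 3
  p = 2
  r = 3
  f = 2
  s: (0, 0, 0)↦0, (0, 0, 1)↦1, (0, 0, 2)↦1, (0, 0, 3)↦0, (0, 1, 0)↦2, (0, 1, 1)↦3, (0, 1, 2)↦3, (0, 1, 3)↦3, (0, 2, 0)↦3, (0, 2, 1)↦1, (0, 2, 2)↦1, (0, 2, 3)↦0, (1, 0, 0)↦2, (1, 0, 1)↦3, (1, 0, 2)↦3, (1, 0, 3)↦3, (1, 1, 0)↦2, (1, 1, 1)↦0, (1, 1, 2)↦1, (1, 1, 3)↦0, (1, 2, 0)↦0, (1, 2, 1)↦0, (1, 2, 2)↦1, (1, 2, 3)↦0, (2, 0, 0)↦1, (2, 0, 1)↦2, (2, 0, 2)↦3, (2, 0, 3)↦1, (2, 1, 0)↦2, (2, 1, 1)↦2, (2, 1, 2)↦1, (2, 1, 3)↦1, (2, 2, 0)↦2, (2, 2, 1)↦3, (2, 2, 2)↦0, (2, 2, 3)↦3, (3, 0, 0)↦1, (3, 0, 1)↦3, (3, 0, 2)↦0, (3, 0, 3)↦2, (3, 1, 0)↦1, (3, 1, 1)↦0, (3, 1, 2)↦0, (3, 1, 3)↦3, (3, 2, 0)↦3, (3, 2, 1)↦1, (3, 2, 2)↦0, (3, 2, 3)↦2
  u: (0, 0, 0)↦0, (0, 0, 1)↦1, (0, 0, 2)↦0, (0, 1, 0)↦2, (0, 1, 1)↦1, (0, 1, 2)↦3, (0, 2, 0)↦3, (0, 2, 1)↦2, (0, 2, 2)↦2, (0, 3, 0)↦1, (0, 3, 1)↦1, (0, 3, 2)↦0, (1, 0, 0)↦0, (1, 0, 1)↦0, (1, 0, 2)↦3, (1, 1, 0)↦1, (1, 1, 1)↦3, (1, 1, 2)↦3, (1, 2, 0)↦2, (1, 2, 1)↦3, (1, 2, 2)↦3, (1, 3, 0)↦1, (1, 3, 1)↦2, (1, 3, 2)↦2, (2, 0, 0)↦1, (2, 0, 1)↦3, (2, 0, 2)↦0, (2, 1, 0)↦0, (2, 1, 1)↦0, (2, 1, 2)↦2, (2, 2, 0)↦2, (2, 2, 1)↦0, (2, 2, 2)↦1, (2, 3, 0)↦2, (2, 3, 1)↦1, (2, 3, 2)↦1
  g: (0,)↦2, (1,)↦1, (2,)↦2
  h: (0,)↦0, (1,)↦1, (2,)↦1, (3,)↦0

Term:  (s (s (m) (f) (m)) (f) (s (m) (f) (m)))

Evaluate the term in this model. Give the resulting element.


value = 0

  m = 3
  f = 2
  m = 3
  (s (m) (f) (m)) = s(3, 2, 3) = 2
  f = 2
  m = 3
  f = 2
  m = 3
  (s (m) (f) (m)) = s(3, 2, 3) = 2
  (s (s (m) (f) (m)) (f) (s (m) (f) (m))) = s(2, 2, 2) = 0


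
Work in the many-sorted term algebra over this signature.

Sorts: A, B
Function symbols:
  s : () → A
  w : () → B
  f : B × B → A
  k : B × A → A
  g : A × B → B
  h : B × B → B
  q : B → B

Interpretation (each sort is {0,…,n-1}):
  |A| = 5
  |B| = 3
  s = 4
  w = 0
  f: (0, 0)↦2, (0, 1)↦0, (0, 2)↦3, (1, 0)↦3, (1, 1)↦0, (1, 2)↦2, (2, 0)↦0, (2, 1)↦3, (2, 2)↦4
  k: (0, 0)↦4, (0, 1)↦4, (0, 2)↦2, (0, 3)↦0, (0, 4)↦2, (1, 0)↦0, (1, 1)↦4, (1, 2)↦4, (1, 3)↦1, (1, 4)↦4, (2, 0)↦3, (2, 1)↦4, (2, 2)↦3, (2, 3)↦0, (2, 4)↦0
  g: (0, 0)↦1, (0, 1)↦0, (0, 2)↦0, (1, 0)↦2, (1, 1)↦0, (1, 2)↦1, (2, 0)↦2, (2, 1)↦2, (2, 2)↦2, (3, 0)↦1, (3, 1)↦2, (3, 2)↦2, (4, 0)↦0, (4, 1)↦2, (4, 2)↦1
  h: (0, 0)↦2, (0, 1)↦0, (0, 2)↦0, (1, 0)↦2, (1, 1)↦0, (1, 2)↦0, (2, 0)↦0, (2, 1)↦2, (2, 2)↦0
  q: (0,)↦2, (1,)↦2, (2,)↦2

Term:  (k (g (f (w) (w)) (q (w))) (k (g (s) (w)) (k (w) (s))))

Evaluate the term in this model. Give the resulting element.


value = 3

  w = 0
  w = 0
  (f (w) (w)) = f(0, 0) = 2
  w = 0
  (q (w)) = q(0,) = 2
  (g (f (w) (w)) (q (w))) = g(2, 2) = 2
  s = 4
  w = 0
  (g (s) (w)) = g(4, 0) = 0
  w = 0
  s = 4
  (k (w) (s)) = k(0, 4) = 2
  (k (g (s) (w)) (k (w) (s))) = k(0, 2) = 2
  (k (g (f (w) (w)) (q (w))) (k (g (s) (w)) (k (w) (s)))) = k(2, 2) = 3


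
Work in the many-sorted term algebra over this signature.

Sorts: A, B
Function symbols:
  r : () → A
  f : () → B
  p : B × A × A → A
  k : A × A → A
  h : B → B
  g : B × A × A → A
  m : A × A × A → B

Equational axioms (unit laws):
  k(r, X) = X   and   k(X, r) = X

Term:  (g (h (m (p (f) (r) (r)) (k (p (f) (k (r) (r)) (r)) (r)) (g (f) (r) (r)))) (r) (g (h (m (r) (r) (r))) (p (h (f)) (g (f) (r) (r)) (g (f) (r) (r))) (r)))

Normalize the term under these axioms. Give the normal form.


1. (g (h (m (p (f) (r) (r)) (k (p (f) (k (r) (r)) (r)) (r)) (g (f) (r) (r)))) (r) (g (h (m (r) (r) (r))) (p (h (f)) (g (f) (r) (r)) (g (f) (r) (r))) (r)))  →  (g (h (m (p (f) (r) (r)) (p (f) (k (r) (r)) (r)) (g (f) (r) (r)))) (r) (g (h (m (r) (r) (r))) (p (h (f)) (g (f) (r) (r)) (g (f) (r) (r))) (r)))
2. (g (h (m (p (f) (r) (r)) (p (f) (k (r) (r)) (r)) (g (f) (r) (r)))) (r) (g (h (m (r) (r) (r))) (p (h (f)) (g (f) (r) (r)) (g (f) (r) (r))) (r)))  →  (g (h (m (p (f) (r) (r)) (p (f) (r) (r)) (g (f) (r) (r)))) (r) (g (h (m (r) (r) (r))) (p (h (f)) (g (f) (r) (r)) (g (f) (r) (r))) (r)))

normal form = (g (h (m (p (f) (r) (r)) (p (f) (r) (r)) (g (f) (r) (r)))) (r) (g (h (m (r) (r) (r))) (p (h (f)) (g (f) (r) (r)) (g (f) (r) (r))) (r)))


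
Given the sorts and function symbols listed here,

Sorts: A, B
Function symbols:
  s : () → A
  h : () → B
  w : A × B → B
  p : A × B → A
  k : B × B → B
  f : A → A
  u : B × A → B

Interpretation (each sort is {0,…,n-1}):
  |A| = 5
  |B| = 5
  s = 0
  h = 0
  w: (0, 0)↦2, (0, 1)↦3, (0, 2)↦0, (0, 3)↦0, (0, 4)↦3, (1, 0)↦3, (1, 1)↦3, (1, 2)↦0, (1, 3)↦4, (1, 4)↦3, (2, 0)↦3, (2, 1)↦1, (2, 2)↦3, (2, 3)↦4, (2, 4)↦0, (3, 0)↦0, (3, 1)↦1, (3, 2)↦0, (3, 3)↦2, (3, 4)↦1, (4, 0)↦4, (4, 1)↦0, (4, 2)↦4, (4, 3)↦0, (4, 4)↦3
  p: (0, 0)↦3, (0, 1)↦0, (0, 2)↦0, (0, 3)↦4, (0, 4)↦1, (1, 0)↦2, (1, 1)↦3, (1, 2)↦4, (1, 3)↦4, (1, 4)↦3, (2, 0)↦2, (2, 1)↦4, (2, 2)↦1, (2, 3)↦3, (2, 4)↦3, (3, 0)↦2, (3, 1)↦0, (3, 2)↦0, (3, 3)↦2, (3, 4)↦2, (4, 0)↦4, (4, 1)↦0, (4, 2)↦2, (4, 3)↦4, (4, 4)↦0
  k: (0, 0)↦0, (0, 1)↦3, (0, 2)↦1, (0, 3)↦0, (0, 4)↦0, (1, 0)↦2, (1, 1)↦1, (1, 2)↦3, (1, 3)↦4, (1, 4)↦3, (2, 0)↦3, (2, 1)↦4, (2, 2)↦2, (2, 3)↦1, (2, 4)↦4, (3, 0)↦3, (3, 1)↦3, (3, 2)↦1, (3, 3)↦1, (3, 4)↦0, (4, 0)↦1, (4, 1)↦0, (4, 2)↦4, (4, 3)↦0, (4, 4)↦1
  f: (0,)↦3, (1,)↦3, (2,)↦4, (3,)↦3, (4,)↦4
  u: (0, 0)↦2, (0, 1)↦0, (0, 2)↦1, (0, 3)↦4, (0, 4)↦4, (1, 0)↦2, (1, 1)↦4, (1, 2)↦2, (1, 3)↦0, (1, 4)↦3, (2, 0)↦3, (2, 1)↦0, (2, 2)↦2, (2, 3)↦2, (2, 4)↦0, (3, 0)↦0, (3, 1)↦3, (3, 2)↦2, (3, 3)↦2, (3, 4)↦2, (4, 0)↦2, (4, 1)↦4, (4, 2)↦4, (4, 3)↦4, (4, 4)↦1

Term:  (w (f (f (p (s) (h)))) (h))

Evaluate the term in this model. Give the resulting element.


  s = 0
  h = 0
  (p (s) (h)) = p(0, 0) = 3
  (f (p (s) (h))) = f(3,) = 3
  (f (f (p (s) (h)))) = f(3,) = 3
  h = 0
  (w (f (f (p (s) (h)))) (h)) = w(3, 0) = 0

value = 0


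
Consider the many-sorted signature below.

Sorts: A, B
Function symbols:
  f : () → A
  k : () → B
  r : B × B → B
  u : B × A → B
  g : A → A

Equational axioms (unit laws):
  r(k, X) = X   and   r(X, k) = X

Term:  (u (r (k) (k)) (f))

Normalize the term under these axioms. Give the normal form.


1. (u (r (k) (k)) (f))  →  (u (k) (f))

normal form = (u (k) (f))


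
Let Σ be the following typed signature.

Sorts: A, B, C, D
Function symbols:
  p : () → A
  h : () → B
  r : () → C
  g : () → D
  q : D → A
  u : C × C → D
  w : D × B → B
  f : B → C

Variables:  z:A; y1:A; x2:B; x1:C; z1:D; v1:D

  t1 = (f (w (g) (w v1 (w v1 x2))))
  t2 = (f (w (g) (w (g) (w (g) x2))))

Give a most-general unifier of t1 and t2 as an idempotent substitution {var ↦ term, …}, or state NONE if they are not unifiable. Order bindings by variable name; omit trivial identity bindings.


{v1 ↦ (g)}


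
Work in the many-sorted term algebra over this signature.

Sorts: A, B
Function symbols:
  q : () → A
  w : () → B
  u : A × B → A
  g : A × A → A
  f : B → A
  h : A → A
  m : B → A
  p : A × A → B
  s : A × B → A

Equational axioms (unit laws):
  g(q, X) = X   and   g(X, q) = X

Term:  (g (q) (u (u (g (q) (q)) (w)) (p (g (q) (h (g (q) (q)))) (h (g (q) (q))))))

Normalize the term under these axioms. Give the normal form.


1. (g (q) (u (u (g (q) (q)) (w)) (p (g (q) (h (g (q) (q)))) (h (g (q) (q))))))  →  (u (u (g (q) (q)) (w)) (p (g (q) (h (g (q) (q)))) (h (g (q) (q)))))
2. (u (u (g (q) (q)) (w)) (p (g (q) (h (g (q) (q)))) (h (g (q) (q)))))  →  (u (u (q) (w)) (p (g (q) (h (g (q) (q)))) (h (g (q) (q)))))
3. (u (u (q) (w)) (p (g (q) (h (g (q) (q)))) (h (g (q) (q)))))  →  (u (u (q) (w)) (p (h (g (q) (q))) (h (g (q) (q)))))
4. (u (u (q) (w)) (p (h (g (q) (q))) (h (g (q) (q)))))  →  (u (u (q) (w)) (p (h (q)) (h (g (q) (q)))))
5. (u (u (q) (w)) (p (h (q)) (h (g (q) (q)))))  →  (u (u (q) (w)) (p (h (q)) (h (q))))

normal form = (u (u (q) (w)) (p (h (q)) (h (q))))


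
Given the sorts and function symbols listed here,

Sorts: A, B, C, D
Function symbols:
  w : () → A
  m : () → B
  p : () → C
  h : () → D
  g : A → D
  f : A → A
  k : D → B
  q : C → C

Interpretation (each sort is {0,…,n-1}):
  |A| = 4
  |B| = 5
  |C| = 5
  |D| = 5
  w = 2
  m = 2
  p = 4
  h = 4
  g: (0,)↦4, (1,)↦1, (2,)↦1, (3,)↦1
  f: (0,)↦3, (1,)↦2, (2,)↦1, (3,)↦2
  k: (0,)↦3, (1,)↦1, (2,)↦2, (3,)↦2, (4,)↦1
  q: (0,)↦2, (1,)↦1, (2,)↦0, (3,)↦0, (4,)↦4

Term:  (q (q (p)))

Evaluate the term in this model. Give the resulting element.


value = 4

  p = 4
  (q (p)) = q(4,) = 4
  (q (q (p))) = q(4,) = 4


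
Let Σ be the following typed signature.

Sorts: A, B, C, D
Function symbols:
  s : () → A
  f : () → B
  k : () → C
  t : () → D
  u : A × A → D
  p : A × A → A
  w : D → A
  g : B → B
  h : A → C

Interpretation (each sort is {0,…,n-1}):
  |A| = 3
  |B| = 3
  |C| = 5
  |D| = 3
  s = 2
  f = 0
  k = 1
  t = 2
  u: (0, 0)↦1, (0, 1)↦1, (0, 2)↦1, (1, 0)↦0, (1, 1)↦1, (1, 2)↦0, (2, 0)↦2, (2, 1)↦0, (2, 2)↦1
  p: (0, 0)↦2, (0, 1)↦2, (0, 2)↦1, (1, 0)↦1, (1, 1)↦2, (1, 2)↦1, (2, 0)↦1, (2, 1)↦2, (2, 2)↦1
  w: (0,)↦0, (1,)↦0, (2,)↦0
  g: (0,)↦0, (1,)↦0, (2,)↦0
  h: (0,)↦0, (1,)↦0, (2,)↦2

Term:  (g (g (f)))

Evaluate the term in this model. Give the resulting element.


  f = 0
  (g (f)) = g(0,) = 0
  (g (g (f))) = g(0,) = 0

value = 0


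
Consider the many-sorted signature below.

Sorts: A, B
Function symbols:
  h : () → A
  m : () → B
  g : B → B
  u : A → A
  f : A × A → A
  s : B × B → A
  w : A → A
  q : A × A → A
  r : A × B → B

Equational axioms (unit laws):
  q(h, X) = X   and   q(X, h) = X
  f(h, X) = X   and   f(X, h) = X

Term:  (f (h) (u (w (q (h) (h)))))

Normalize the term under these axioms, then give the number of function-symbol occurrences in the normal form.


size = 3

1. (f (h) (u (w (q (h) (h)))))  →  (u (w (q (h) (h))))
2. (u (w (q (h) (h))))  →  (u (w (h)))
normal form: (u (w (h)))


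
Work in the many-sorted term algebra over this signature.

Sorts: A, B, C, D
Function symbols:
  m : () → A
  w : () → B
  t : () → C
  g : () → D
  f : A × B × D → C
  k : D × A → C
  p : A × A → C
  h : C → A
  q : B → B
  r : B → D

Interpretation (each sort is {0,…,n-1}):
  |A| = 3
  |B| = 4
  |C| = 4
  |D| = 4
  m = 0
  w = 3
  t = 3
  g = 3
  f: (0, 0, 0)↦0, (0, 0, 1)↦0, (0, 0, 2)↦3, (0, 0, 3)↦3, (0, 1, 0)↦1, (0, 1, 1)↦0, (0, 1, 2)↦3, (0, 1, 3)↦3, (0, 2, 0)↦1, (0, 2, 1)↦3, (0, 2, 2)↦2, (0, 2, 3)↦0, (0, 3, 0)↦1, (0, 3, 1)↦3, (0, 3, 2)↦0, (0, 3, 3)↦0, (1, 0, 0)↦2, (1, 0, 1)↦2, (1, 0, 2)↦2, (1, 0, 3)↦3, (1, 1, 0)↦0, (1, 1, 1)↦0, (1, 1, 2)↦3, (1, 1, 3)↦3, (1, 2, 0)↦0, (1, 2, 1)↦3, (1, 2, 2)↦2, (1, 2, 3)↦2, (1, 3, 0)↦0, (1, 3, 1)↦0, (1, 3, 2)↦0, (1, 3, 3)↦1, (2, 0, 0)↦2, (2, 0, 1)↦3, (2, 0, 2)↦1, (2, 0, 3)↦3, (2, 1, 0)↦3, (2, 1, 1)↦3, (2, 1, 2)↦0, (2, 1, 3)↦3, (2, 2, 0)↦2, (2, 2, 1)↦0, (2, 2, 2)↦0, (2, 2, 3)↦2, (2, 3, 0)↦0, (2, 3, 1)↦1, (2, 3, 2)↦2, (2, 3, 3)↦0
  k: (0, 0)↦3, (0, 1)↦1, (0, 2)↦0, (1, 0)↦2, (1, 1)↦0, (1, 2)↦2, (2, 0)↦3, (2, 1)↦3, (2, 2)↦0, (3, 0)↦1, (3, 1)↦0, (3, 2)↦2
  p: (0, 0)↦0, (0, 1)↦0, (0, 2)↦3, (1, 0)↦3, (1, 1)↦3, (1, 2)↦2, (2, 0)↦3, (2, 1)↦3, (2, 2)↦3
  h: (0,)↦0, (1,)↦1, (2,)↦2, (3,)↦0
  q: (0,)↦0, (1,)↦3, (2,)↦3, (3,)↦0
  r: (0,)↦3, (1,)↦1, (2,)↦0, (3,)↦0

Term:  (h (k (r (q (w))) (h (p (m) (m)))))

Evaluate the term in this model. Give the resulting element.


value = 1

  w = 3
  (q (w)) = q(3,) = 0
  (r (q (w))) = r(0,) = 3
  m = 0
  m = 0
  (p (m) (m)) = p(0, 0) = 0
  (h (p (m) (m))) = h(0,) = 0
  (k (r (q (w))) (h (p (m) (m)))) = k(3, 0) = 1
  (h (k (r (q (w))) (h (p (m) (m))))) = h(1,) = 1


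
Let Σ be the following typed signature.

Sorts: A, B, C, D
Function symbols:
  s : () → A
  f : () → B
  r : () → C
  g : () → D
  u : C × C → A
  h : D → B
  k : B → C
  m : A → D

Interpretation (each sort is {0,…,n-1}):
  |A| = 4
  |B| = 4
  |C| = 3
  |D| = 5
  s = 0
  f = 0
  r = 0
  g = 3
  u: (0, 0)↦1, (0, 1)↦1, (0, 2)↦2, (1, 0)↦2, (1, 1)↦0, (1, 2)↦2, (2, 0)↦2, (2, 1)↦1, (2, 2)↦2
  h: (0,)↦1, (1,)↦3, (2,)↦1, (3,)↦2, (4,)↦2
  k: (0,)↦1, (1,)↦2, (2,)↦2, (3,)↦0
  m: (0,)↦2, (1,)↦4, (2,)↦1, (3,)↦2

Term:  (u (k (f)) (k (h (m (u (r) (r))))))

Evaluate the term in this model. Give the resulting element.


  f = 0
  (k (f)) = k(0,) = 1
  r = 0
  r = 0
  (u (r) (r)) = u(0, 0) = 1
  (m (u (r) (r))) = m(1,) = 4
  (h (m (u (r) (r)))) = h(4,) = 2
  (k (h (m (u (r) (r))))) = k(2,) = 2
  (u (k (f)) (k (h (m (u (r) (r)))))) = u(1, 2) = 2

value = 2


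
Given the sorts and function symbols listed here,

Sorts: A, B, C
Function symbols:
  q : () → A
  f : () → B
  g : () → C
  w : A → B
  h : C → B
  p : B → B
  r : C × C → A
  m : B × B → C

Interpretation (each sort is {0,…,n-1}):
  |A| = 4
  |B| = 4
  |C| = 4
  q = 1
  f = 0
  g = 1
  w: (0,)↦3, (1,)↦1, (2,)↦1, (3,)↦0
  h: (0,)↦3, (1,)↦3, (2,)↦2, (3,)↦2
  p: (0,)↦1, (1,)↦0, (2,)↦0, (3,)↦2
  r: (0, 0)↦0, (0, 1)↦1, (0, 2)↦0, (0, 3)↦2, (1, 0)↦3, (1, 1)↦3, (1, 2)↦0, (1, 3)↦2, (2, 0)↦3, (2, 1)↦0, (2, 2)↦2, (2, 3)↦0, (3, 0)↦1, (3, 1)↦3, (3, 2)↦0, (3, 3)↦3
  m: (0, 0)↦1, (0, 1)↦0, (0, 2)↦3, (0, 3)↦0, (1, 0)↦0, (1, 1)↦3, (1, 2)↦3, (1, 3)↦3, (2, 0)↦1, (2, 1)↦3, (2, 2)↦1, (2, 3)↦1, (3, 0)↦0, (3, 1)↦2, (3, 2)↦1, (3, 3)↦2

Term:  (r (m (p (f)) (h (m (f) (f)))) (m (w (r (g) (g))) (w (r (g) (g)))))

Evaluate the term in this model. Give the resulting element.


value = 3

  f = 0
  (p (f)) = p(0,) = 1
  f = 0
  f = 0
  (m (f) (f)) = m(0, 0) = 1
  (h (m (f) (f))) = h(1,) = 3
  (m (p (f)) (h (m (f) (f)))) = m(1, 3) = 3
  g = 1
  g = 1
  (r (g) (g)) = r(1, 1) = 3
  (w (r (g) (g))) = w(3,) = 0
  g = 1
  g = 1
  (r (g) (g)) = r(1, 1) = 3
  (w (r (g) (g))) = w(3,) = 0
  (m (w (r (g) (g))) (w (r (g) (g)))) = m(0, 0) = 1
  (r (m (p (f)) (h (m (f) (f)))) (m (w (r (g) (g))) (w (r (g) (g))))) = r(3, 1) = 3


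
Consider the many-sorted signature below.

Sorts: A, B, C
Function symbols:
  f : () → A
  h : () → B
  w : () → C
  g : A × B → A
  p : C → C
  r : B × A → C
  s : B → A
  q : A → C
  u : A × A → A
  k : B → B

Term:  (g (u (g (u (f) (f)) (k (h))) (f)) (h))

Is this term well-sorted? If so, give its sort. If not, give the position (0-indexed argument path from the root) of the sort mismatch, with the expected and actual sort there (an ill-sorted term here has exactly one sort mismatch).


        (f) : A
        (f) : A
      (u (f) (f)) : A
        (h) : B
      (k (h)) : B
    (g (u (f) (f)) (k (h))) : A
    (f) : A
  (u (g (u (f) (f)) (k (h))) (f)) : A
  (h) : B
(g (u (g (u (f) (f)) (k (h))) (f)) (h)) : A

well-sorted; sort = A


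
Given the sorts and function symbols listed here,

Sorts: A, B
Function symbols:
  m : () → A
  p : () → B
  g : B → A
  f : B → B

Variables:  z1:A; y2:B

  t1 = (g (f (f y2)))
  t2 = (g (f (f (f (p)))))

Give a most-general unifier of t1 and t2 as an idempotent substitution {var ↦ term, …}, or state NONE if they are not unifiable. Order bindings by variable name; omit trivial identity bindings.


{y2 ↦ (f (p))}


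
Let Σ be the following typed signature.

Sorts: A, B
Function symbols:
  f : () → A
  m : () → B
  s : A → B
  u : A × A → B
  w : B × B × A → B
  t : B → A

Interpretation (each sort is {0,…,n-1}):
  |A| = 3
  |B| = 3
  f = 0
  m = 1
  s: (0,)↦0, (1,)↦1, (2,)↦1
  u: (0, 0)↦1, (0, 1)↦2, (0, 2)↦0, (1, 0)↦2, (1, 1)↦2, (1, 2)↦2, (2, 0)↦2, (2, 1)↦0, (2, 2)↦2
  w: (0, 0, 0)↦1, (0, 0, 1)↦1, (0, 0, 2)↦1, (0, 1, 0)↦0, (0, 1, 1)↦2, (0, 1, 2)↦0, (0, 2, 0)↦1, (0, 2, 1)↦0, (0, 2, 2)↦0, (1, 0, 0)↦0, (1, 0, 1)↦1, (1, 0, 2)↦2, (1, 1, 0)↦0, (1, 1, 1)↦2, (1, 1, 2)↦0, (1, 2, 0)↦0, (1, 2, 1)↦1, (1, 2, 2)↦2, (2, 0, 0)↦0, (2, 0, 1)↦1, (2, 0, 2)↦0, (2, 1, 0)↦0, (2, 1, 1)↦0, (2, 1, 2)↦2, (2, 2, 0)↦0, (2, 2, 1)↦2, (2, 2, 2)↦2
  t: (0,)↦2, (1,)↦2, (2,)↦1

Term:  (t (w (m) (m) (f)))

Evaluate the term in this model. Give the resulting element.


  m = 1
  m = 1
  f = 0
  (w (m) (m) (f)) = w(1, 1, 0) = 0
  (t (w (m) (m) (f))) = t(0,) = 2

value = 2


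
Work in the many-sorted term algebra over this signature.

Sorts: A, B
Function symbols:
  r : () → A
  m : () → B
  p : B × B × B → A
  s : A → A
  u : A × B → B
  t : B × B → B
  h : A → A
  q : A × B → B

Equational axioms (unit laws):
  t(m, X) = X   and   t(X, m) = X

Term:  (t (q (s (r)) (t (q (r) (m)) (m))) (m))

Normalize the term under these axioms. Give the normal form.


1. (t (q (s (r)) (t (q (r) (m)) (m))) (m))  →  (q (s (r)) (t (q (r) (m)) (m)))
2. (q (s (r)) (t (q (r) (m)) (m)))  →  (q (s (r)) (q (r) (m)))

normal form = (q (s (r)) (q (r) (m)))


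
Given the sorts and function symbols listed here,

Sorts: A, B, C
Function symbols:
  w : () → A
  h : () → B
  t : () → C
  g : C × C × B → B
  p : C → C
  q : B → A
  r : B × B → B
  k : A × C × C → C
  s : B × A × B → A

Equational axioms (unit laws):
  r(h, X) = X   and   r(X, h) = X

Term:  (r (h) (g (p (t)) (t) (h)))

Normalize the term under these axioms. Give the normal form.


1. (r (h) (g (p (t)) (t) (h)))  →  (g (p (t)) (t) (h))

normal form = (g (p (t)) (t) (h))


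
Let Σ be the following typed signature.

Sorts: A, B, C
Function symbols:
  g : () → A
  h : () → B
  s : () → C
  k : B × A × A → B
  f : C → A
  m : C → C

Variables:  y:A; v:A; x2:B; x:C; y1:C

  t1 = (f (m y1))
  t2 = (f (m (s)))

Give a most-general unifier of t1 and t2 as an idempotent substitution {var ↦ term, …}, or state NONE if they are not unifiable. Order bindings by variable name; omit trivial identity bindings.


{y1 ↦ (s)}


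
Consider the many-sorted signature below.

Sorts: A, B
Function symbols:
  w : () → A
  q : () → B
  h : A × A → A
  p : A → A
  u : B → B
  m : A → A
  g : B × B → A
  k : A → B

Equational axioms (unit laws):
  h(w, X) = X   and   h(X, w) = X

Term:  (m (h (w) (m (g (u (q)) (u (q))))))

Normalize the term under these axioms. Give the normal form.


1. (m (h (w) (m (g (u (q)) (u (q))))))  →  (m (m (g (u (q)) (u (q)))))

normal form = (m (m (g (u (q)) (u (q)))))


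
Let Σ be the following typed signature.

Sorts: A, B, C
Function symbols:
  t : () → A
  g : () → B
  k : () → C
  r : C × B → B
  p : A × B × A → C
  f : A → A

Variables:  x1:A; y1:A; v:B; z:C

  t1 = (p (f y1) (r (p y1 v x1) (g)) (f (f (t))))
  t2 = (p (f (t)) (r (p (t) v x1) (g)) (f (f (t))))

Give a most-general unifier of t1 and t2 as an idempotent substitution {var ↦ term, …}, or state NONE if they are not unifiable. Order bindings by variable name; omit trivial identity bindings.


{y1 ↦ (t)}


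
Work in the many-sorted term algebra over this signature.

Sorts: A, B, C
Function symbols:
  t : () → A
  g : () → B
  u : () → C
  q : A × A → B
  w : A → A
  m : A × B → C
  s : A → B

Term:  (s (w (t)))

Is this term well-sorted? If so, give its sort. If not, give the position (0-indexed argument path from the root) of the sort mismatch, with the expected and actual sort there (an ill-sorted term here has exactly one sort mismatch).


well-sorted; sort = B

    (t) : A
  (w (t)) : A
(s (w (t))) : B


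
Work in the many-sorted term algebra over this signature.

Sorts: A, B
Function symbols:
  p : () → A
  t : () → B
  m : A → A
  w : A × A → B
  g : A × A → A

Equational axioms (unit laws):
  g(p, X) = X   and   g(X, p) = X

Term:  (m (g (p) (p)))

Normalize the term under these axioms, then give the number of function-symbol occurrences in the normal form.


1. (m (g (p) (p)))  →  (m (p))
normal form: (m (p))

size = 2


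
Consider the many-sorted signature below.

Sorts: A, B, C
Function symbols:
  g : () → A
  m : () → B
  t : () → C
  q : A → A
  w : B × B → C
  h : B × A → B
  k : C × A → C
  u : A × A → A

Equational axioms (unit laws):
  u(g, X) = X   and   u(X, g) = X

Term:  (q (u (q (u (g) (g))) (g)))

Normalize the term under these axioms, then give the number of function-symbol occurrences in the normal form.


1. (q (u (q (u (g) (g))) (g)))  →  (q (q (u (g) (g))))
2. (q (q (u (g) (g))))  →  (q (q (g)))
normal form: (q (q (g)))

size = 3


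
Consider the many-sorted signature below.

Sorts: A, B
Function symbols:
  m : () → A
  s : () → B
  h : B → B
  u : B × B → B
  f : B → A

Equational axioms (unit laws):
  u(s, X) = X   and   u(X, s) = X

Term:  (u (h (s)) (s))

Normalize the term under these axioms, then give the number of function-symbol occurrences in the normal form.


size = 2

1. (u (h (s)) (s))  →  (h (s))
normal form: (h (s))


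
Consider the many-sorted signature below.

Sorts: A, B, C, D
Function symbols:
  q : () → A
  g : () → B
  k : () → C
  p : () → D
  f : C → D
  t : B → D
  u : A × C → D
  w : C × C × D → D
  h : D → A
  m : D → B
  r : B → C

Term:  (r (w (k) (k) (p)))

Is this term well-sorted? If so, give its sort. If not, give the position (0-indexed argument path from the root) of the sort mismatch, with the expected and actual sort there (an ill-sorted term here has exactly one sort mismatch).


    (k) : C
    (k) : C
    (p) : D
  (w (k) (k) (p)) : D
(r (w (k) (k) (p))) : ✗ arg 0 at [0] has sort D, expected B

ill-sorted at position [0]: expected B, got D


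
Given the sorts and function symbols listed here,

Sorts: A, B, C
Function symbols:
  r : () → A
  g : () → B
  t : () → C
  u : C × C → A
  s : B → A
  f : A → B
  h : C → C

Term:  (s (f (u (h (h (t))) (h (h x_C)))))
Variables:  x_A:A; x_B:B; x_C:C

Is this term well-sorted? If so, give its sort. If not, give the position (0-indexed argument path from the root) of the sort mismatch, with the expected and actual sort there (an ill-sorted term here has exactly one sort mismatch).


well-sorted; sort = A

          (t) : C
        (h (t)) : C
      (h (h (t))) : C
          x_C : C
        (h x_C) : C
      (h (h x_C)) : C
    (u (h (h (t))) (h (h x_C))) : A
  (f (u (h (h (t))) (h (h x_C)))) : B
(s (f (u (h (h (t))) (h (h x_C))))) : A


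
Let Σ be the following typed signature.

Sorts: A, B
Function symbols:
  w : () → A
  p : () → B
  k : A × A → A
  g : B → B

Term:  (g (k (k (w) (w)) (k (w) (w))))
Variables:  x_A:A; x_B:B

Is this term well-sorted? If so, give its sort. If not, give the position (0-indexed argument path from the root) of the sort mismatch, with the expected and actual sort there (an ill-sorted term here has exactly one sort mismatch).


      (w) : A
      (w) : A
    (k (w) (w)) : A
      (w) : A
      (w) : A
    (k (w) (w)) : A
  (k (k (w) (w)) (k (w) (w))) : A
(g (k (k (w) (w)) (k (w) (w)))) : ✗ arg 0 at [0] has sort A, expected B

ill-sorted at position [0]: expected B, got A


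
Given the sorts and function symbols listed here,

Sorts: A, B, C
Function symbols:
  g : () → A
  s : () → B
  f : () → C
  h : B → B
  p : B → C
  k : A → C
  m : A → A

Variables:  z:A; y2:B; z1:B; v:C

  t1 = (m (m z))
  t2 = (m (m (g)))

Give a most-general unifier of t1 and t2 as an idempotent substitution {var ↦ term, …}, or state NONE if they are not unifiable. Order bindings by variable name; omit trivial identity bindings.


{z ↦ (g)}


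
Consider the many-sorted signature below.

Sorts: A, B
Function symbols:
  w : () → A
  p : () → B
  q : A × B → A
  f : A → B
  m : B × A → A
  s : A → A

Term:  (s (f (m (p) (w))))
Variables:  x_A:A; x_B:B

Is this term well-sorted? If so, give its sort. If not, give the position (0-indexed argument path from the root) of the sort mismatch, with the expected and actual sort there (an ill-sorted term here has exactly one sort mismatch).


ill-sorted at position [0]: expected A, got B

      (p) : B
      (w) : A
    (m (p) (w)) : A
  (f (m (p) (w))) : B
(s (f (m (p) (w)))) : ✗ arg 0 at [0] has sort B, expected A


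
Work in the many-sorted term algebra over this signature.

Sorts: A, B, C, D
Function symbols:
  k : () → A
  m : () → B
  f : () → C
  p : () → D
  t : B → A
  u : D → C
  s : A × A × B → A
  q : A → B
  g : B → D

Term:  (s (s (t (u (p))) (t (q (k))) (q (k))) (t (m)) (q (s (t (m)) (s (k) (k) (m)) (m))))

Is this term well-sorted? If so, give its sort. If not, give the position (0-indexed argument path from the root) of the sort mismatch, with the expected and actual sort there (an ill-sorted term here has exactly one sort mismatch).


ill-sorted at position [0, 0, 0]: expected B, got C

        (p) : D
      (u (p)) : C
    (t (u (p))) : ✗ arg 0 at [0, 0, 0] has sort C, expected B
        (k) : A
      (q (k)) : B
    (t (q (k))) : A
      (k) : A
    (q (k)) : B
    (m) : B
  (t (m)) : A
        (m) : B
      (t (m)) : A
        (k) : A
        (k) : A
        (m) : B
      (s (k) (k) (m)) : A
      (m) : B
    (s (t (m)) (s (k) (k) (m)) (m)) : A
  (q (s (t (m)) (s (k) (k) (m)) (m))) : B


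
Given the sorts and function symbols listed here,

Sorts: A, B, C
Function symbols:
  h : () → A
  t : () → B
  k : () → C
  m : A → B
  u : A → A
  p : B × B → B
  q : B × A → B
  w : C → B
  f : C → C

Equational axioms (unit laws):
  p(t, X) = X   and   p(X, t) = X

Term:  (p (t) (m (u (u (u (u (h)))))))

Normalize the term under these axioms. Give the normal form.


normal form = (m (u (u (u (u (h))))))

1. (p (t) (m (u (u (u (u (h)))))))  →  (m (u (u (u (u (h))))))


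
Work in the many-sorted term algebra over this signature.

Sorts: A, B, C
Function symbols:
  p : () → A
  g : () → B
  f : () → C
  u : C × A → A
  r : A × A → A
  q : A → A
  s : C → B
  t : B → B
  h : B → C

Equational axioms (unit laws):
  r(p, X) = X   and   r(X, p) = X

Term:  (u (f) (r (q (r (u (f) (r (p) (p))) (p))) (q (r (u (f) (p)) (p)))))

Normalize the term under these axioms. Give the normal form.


normal form = (u (f) (r (q (u (f) (p))) (q (u (f) (p)))))

1. (u (f) (r (q (r (u (f) (r (p) (p))) (p))) (q (r (u (f) (p)) (p)))))  →  (u (f) (r (q (u (f) (r (p) (p)))) (q (r (u (f) (p)) (p)))))
2. (u (f) (r (q (u (f) (r (p) (p)))) (q (r (u (f) (p)) (p)))))  →  (u (f) (r (q (u (f) (p))) (q (r (u (f) (p)) (p)))))
3. (u (f) (r (q (u (f) (p))) (q (r (u (f) (p)) (p)))))  →  (u (f) (r (q (u (f) (p))) (q (u (f) (p)))))


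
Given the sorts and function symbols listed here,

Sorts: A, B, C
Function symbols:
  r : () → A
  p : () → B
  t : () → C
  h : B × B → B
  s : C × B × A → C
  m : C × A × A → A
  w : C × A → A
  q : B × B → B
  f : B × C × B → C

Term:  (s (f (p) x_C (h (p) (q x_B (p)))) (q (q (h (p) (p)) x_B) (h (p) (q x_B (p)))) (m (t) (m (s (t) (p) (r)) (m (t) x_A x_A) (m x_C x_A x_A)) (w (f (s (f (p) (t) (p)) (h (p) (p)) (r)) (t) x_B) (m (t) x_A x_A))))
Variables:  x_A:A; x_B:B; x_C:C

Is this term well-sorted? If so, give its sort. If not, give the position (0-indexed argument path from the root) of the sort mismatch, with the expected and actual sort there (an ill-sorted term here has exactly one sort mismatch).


    (p) : B
    x_C : C
      (p) : B
        x_B : B
        (p) : B
      (q x_B (p)) : B
    (h (p) (q x_B (p))) : B
  (f (p) x_C (h (p) (q x_B (p)))) : C
        (p) : B
        (p) : B
      (h (p) (p)) : B
      x_B : B
    (q (h (p) (p)) x_B) : B
      (p) : B
        x_B : B
        (p) : B
      (q x_B (p)) : B
    (h (p) (q x_B (p))) : B
  (q (q (h (p) (p)) x_B) (h (p) (q x_B (p)))) : B
    (t) : C
        (t) : C
        (p) : B
        (r) : A
      (s (t) (p) (r)) : C
        (t) : C
        x_A : A
        x_A : A
      (m (t) x_A x_A) : A
        x_C : C
        x_A : A
        x_A : A
      (m x_C x_A x_A) : A
    (m (s (t) (p) (r)) (m (t) x_A x_A) (m x_C x_A x_A)) : A
            (p) : B
            (t) : C
            (p) : B
          (f (p) (t) (p)) : C
            (p) : B
            (p) : B
          (h (p) (p)) : B
          (r) : A
        (s (f (p) (t) (p)) (h (p) (p)) (r)) : C
        (t) : C
        x_B : B
      (f (s (f (p) (t) (p)) (h (p) (p)) (r)) (t) x_B) : ✗ arg 0 at [2, 2, 0, 0] has sort C, expected B
        (t) : C
        x_A : A
        x_A : A
      (m (t) x_A x_A) : A

ill-sorted at position [2, 2, 0, 0]: expected B, got C


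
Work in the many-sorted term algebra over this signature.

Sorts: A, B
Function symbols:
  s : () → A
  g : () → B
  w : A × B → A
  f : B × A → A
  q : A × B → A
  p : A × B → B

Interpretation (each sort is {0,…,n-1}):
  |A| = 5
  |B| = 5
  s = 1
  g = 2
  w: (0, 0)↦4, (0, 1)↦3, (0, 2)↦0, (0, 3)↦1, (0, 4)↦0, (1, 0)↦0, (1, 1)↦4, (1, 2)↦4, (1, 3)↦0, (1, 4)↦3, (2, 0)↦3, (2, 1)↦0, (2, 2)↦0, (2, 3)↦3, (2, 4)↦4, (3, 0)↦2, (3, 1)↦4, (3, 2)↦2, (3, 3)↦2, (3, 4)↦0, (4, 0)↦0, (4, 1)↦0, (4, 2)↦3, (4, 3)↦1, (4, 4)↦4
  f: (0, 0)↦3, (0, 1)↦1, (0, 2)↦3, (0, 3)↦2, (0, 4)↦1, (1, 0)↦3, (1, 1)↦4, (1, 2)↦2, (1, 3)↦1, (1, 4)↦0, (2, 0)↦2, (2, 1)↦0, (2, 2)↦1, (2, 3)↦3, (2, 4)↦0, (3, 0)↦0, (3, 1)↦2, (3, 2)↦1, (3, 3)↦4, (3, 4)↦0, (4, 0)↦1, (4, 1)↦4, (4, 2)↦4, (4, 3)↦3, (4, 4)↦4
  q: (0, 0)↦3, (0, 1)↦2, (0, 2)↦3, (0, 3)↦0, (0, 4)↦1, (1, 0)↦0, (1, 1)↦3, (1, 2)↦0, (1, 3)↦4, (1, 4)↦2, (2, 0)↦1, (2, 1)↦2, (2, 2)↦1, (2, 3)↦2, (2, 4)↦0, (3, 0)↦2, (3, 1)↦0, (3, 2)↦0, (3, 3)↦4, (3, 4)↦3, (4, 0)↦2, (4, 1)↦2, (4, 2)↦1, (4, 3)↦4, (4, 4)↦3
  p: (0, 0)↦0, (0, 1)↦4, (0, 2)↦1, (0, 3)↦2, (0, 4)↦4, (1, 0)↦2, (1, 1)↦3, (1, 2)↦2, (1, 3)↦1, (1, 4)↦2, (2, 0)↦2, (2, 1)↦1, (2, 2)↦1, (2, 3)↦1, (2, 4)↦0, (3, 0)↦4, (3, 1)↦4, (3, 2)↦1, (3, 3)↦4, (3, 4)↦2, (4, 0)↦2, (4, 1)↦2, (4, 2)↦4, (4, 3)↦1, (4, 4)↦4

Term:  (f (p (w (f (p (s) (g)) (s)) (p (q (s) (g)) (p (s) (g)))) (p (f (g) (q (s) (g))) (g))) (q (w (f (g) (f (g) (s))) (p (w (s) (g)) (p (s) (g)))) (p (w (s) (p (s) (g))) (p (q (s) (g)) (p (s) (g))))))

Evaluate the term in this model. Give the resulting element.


value = 4

  s = 1
  g = 2
  (p (s) (g)) = p(1, 2) = 2
  s = 1
  (f (p (s) (g)) (s)) = f(2, 1) = 0
  s = 1
  g = 2
  (q (s) (g)) = q(1, 2) = 0
  s = 1
  g = 2
  (p (s) (g)) = p(1, 2) = 2
  (p (q (s) (g)) (p (s) (g))) = p(0, 2) = 1
  (w (f (p (s) (g)) (s)) (p (q (s) (g)) (p (s) (g)))) = w(0, 1) = 3
  g = 2
  s = 1
  g = 2
  (q (s) (g)) = q(1, 2) = 0
  (f (g) (q (s) (g))) = f(2, 0) = 2
  g = 2
  (p (f (g) (q (s) (g))) (g)) = p(2, 2) = 1
  (p (w (f (p (s) (g)) (s)) (p (q (s) (g)) (p (s) (g)))) (p (f (g) (q (s) (g))) (g))) = p(3, 1) = 4
  g = 2
  g = 2
  s = 1
  (f (g) (s)) = f(2, 1) = 0
  (f (g) (f (g) (s))) = f(2, 0) = 2
  s = 1
  g = 2
  (w (s) (g)) = w(1, 2) = 4
  s = 1
  g = 2
  (p (s) (g)) = p(1, 2) = 2
  (p (w (s) (g)) (p (s) (g))) = p(4, 2) = 4
  (w (f (g) (f (g) (s))) (p (w (s) (g)) (p (s) (g)))) = w(2, 4) = 4
  s = 1
  s = 1
  g = 2
  (p (s) (g)) = p(1, 2) = 2
  (w (s) (p (s) (g))) = w(1, 2) = 4
  s = 1
  g = 2
  (q (s) (g)) = q(1, 2) = 0
  s = 1
  g = 2
  (p (s) (g)) = p(1, 2) = 2
  (p (q (s) (g)) (p (s) (g))) = p(0, 2) = 1
  (p (w (s) (p (s) (g))) (p (q (s) (g)) (p (s) (g)))) = p(4, 1) = 2
  (q (w (f (g) (f (g) (s))) (p (w (s) (g)) (p (s) (g)))) (p (w (s) (p (s) (g))) (p (q (s) (g)) (p (s) (g))))) = q(4, 2) = 1
  (f (p (w (f (p (s) (g)) (s)) (p (q (s) (g)) (p (s) (g)))) (p (f (g) (q (s) (g))) (g))) (q (w (f (g) (f (g) (s))) (p (w (s) (g)) (p (s) (g)))) (p (w (s) (p (s) (g))) (p (q (s) (g)) (p (s) (g)))))) = f(4, 1) = 4


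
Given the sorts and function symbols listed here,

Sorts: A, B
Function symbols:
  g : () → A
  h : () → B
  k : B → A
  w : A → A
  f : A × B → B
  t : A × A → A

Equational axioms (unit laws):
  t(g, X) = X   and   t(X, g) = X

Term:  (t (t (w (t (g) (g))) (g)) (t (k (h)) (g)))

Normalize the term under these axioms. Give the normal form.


normal form = (t (w (g)) (k (h)))

1. (t (t (w (t (g) (g))) (g)) (t (k (h)) (g)))  →  (t (w (t (g) (g))) (t (k (h)) (g)))
2. (t (w (t (g) (g))) (t (k (h)) (g)))  →  (t (w (g)) (t (k (h)) (g)))
3. (t (w (g)) (t (k (h)) (g)))  →  (t (w (g)) (k (h)))


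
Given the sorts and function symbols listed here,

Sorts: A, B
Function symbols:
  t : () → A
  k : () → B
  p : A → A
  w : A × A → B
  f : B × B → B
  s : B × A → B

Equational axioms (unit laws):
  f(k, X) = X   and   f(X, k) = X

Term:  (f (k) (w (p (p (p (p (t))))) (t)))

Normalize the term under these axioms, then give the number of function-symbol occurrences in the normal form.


1. (f (k) (w (p (p (p (p (t))))) (t)))  →  (w (p (p (p (p (t))))) (t))
normal form: (w (p (p (p (p (t))))) (t))

size = 7


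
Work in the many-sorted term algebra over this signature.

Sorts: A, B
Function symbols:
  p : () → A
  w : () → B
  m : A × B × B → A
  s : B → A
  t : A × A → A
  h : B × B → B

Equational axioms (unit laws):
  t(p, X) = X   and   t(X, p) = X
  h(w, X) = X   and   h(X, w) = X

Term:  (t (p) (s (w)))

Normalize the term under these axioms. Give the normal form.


normal form = (s (w))

1. (t (p) (s (w)))  →  (s (w))


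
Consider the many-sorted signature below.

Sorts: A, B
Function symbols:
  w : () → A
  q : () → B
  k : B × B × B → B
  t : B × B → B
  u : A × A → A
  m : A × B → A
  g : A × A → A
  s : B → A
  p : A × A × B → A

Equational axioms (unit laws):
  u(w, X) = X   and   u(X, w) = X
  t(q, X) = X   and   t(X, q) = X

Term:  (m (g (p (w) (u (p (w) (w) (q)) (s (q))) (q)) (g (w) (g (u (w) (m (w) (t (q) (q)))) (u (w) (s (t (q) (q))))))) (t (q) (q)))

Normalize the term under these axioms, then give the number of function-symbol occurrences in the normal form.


1. (m (g (p (w) (u (p (w) (w) (q)) (s (q))) (q)) (g (w) (g (u (w) (m (w) (t (q) (q)))) (u (w) (s (t (q) (q))))))) (t (q) (q)))  →  (m (g (p (w) (u (p (w) (w) (q)) (s (q))) (q)) (g (w) (g (m (w) (t (q) (q))) (u (w) (s (t (q) (q))))))) (t (q) (q)))
2. (m (g (p (w) (u (p (w) (w) (q)) (s (q))) (q)) (g (w) (g (m (w) (t (q) (q))) (u (w) (s (t (q) (q))))))) (t (q) (q)))  →  (m (g (p (w) (u (p (w) (w) (q)) (s (q))) (q)) (g (w) (g (m (w) (q)) (u (w) (s (t (q) (q))))))) (t (q) (q)))
3. (m (g (p (w) (u (p (w) (w) (q)) (s (q))) (q)) (g (w) (g (m (w) (q)) (u (w) (s (t (q) (q))))))) (t (q) (q)))  →  (m (g (p (w) (u (p (w) (w) (q)) (s (q))) (q)) (g (w) (g (m (w) (q)) (s (t (q) (q)))))) (t (q) (q)))
4. (m (g (p (w) (u (p (w) (w) (q)) (s (q))) (q)) (g (w) (g (m (w) (q)) (s (t (q) (q)))))) (t (q) (q)))  →  (m (g (p (w) (u (p (w) (w) (q)) (s (q))) (q)) (g (w) (g (m (w) (q)) (s (q))))) (t (q) (q)))
5. (m (g (p (w) (u (p (w) (w) (q)) (s (q))) (q)) (g (w) (g (m (w) (q)) (s (q))))) (t (q) (q)))  →  (m (g (p (w) (u (p (w) (w) (q)) (s (q))) (q)) (g (w) (g (m (w) (q)) (s (q))))) (q))
normal form: (m (g (p (w) (u (p (w) (w) (q)) (s (q))) (q)) (g (w) (g (m (w) (q)) (s (q))))) (q))

size = 21
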